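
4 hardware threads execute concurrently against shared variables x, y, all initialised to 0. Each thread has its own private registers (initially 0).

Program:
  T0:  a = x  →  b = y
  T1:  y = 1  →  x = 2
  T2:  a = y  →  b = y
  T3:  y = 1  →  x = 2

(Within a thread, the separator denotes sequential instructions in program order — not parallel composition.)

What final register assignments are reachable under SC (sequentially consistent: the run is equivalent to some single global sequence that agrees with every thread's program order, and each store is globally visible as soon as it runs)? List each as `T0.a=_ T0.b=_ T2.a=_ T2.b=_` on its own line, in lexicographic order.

outcome vector order: (T0.a,T0.b,T2.a,T2.b)
|SC outcomes| = 9

T0.a=0 T0.b=0 T2.a=0 T2.b=0
T0.a=0 T0.b=0 T2.a=0 T2.b=1
T0.a=0 T0.b=0 T2.a=1 T2.b=1
T0.a=0 T0.b=1 T2.a=0 T2.b=0
T0.a=0 T0.b=1 T2.a=0 T2.b=1
T0.a=0 T0.b=1 T2.a=1 T2.b=1
T0.a=2 T0.b=1 T2.a=0 T2.b=0
T0.a=2 T0.b=1 T2.a=0 T2.b=1
T0.a=2 T0.b=1 T2.a=1 T2.b=1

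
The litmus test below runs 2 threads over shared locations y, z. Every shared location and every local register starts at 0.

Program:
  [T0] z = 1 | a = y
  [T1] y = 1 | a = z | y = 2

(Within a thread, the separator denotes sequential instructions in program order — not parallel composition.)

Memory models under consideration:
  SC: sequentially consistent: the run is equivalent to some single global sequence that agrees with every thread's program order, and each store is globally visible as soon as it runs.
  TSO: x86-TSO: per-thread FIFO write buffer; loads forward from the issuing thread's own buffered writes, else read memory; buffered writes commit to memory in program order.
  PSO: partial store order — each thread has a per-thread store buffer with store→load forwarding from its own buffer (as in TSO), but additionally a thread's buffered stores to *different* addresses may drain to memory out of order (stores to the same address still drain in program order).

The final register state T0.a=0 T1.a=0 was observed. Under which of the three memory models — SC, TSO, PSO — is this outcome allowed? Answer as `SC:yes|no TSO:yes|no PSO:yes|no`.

outcome vector order: (T0.a,T1.a)
SC: 5 outcomes — {(0,1), (1,0), (1,1), (2,0), (2,1)}
TSO: 6 outcomes — {(0,0), (0,1), (1,0), (1,1), (2,0), (2,1)}
PSO: 6 outcomes — {(0,0), (0,1), (1,0), (1,1), (2,0), (2,1)}
target (0,0) ∈ {TSO,PSO}

SC:no TSO:yes PSO:yes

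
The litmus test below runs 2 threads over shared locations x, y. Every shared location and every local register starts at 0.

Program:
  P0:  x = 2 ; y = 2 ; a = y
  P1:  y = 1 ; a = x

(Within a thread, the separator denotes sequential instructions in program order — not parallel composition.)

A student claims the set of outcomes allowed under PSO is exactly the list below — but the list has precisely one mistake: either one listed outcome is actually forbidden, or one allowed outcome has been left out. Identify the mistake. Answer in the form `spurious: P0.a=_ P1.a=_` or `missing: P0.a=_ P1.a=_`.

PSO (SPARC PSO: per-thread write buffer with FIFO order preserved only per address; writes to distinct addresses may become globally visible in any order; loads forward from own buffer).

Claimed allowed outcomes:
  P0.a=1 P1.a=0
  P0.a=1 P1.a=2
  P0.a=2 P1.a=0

missing: P0.a=2 P1.a=2

outcome vector order: (P0.a,P1.a)
[PSO] allowed = {<1 0>, <1 2>, <2 0>, <2 2>}
PSO∖claimed = {<2 2>}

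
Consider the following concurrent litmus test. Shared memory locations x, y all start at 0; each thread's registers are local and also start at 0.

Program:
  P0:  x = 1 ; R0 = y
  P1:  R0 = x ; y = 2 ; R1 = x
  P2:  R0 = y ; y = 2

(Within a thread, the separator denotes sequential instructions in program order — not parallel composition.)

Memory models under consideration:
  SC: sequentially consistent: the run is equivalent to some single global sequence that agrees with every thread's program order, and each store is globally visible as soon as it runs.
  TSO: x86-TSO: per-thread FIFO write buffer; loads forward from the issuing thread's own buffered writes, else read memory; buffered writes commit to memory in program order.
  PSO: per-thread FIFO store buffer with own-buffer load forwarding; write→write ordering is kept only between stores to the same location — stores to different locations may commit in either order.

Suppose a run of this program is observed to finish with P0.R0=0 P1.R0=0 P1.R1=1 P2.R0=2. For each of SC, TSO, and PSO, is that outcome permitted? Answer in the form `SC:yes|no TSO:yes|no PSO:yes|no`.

SC:yes TSO:yes PSO:yes

outcome vector order: (P0.R0,P1.R0,P1.R1,P2.R0)
SC: 10 outcomes — {0010, 0012, 0110, 0112, 2000, 2002, 2010, 2012, 2110, 2112}
TSO: 12 outcomes — {0000, 0002, 0010, 0012, 0110, 0112, 2000, 2002, 2010, 2012, 2110, 2112}
PSO: 12 outcomes — {0000, 0002, 0010, 0012, 0110, 0112, 2000, 2002, 2010, 2012, 2110, 2112}
target 0012 ∈ {SC,TSO,PSO}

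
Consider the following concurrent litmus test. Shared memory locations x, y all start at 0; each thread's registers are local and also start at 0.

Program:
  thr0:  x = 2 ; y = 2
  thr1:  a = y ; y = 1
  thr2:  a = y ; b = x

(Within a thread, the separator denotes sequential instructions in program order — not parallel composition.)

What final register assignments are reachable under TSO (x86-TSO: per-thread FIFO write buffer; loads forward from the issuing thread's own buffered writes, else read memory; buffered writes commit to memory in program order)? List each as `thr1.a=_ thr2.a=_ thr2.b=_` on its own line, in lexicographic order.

outcome vector order: (thr1.a,thr2.a,thr2.b)
|TSO outcomes| = 9

thr1.a=0 thr2.a=0 thr2.b=0
thr1.a=0 thr2.a=0 thr2.b=2
thr1.a=0 thr2.a=1 thr2.b=0
thr1.a=0 thr2.a=1 thr2.b=2
thr1.a=0 thr2.a=2 thr2.b=2
thr1.a=2 thr2.a=0 thr2.b=0
thr1.a=2 thr2.a=0 thr2.b=2
thr1.a=2 thr2.a=1 thr2.b=2
thr1.a=2 thr2.a=2 thr2.b=2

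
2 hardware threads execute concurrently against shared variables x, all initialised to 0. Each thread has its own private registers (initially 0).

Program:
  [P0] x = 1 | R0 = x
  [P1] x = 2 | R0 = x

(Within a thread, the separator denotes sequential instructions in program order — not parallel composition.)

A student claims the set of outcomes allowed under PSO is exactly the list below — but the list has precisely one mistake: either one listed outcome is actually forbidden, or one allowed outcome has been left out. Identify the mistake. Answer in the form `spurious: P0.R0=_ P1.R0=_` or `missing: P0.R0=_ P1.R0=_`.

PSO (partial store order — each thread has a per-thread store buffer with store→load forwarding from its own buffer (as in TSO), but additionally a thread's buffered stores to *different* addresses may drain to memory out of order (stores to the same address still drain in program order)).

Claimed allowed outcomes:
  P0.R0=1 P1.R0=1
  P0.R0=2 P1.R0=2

outcome vector order: (P0.R0,P1.R0)
[PSO] allowed = {(1,1) (1,2) (2,2)}
PSO∖claimed = {(1,2)}

missing: P0.R0=1 P1.R0=2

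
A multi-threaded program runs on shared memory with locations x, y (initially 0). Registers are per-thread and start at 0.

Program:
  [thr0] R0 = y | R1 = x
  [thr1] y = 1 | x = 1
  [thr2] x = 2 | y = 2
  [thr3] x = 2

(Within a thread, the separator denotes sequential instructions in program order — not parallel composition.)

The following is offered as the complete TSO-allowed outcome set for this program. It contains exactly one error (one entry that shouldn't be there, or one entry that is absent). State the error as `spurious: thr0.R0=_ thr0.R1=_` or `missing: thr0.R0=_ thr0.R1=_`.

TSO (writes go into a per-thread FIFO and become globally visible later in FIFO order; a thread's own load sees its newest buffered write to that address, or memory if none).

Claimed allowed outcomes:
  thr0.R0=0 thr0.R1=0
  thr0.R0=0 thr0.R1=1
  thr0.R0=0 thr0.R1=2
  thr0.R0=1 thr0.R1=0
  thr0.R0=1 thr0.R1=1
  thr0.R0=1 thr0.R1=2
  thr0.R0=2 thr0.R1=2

missing: thr0.R0=2 thr0.R1=1

outcome vector order: (thr0.R0,thr0.R1)
under TSO → <0 0> <0 1> <0 2> <1 0> <1 1> <1 2> <2 1> <2 2>
TSO∖claimed = {<2 1>}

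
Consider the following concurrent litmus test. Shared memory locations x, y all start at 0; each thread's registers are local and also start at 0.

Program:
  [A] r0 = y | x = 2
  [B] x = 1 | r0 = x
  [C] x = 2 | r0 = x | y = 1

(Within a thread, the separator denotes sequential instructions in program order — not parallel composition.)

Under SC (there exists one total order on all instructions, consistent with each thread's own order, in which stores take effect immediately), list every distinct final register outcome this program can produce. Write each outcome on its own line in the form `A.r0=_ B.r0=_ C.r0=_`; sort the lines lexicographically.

outcome vector order: (A.r0,B.r0,C.r0)
|SC outcomes| = 8

A.r0=0 B.r0=1 C.r0=1
A.r0=0 B.r0=1 C.r0=2
A.r0=0 B.r0=2 C.r0=1
A.r0=0 B.r0=2 C.r0=2
A.r0=1 B.r0=1 C.r0=1
A.r0=1 B.r0=1 C.r0=2
A.r0=1 B.r0=2 C.r0=1
A.r0=1 B.r0=2 C.r0=2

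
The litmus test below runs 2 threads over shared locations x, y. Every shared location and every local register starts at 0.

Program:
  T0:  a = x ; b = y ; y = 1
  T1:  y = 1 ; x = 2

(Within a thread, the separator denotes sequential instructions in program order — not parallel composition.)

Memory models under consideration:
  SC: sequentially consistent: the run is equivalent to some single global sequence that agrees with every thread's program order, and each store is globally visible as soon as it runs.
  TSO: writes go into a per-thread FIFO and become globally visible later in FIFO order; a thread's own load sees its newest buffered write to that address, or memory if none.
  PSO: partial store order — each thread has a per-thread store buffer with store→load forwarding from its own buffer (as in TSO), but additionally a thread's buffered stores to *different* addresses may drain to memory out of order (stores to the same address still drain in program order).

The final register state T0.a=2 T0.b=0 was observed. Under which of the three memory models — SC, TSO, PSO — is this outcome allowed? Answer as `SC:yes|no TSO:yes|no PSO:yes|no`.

outcome vector order: (T0.a,T0.b)
SC (3): 0/0; 0/1; 2/1
TSO (3): 0/0; 0/1; 2/1
PSO (4): 0/0; 0/1; 2/0; 2/1
target 2/0 ∈ {PSO}

SC:no TSO:no PSO:yes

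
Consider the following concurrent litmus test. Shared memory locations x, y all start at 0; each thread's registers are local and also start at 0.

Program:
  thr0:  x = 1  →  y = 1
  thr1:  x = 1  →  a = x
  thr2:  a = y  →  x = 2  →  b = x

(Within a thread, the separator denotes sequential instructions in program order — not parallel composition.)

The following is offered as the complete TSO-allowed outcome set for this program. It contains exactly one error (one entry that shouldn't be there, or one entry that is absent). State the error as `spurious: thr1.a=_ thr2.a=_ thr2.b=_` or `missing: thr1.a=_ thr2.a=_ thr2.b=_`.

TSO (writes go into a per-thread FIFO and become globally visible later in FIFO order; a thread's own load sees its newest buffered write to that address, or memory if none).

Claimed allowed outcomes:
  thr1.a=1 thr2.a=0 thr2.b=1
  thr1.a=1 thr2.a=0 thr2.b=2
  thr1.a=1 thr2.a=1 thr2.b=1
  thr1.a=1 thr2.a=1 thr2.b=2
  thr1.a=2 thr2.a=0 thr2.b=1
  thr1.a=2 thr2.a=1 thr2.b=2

outcome vector order: (thr1.a,thr2.a,thr2.b)
TSO: 7 outcomes — {<1 0 1>; <1 0 2>; <1 1 1>; <1 1 2>; <2 0 1>; <2 0 2>; <2 1 2>}
TSO∖claimed = {<2 0 2>}

missing: thr1.a=2 thr2.a=0 thr2.b=2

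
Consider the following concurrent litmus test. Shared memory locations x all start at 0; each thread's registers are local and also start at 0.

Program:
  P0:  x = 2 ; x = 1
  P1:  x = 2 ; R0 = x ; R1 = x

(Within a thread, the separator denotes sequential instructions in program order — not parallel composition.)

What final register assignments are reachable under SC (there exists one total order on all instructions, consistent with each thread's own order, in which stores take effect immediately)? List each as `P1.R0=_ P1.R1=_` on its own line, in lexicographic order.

P1.R0=1 P1.R1=1
P1.R0=2 P1.R1=1
P1.R0=2 P1.R1=2

outcome vector order: (P1.R0,P1.R1)
|SC outcomes| = 3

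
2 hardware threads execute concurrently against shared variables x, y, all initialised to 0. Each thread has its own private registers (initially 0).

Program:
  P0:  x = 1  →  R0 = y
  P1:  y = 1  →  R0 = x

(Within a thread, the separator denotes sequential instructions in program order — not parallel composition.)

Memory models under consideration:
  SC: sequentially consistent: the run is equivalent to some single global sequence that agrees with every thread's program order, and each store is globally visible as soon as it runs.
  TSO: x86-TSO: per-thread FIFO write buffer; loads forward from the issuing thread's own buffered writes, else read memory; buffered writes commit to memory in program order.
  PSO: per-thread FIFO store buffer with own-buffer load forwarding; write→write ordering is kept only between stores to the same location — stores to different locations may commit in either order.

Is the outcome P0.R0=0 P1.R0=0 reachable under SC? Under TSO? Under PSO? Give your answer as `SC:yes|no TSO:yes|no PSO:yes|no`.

SC:no TSO:yes PSO:yes

outcome vector order: (P0.R0,P1.R0)
SC: 3 outcomes — {01; 10; 11}
TSO: 4 outcomes — {00; 01; 10; 11}
PSO: 4 outcomes — {00; 01; 10; 11}
target 00 ∈ {TSO,PSO}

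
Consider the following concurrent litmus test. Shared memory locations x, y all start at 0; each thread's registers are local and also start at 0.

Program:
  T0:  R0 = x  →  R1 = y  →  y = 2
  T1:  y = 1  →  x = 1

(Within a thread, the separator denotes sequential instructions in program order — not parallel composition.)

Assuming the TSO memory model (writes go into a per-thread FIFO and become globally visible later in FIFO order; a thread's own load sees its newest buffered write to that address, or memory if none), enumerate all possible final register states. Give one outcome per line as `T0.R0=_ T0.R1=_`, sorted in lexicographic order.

T0.R0=0 T0.R1=0
T0.R0=0 T0.R1=1
T0.R0=1 T0.R1=1

outcome vector order: (T0.R0,T0.R1)
|TSO outcomes| = 3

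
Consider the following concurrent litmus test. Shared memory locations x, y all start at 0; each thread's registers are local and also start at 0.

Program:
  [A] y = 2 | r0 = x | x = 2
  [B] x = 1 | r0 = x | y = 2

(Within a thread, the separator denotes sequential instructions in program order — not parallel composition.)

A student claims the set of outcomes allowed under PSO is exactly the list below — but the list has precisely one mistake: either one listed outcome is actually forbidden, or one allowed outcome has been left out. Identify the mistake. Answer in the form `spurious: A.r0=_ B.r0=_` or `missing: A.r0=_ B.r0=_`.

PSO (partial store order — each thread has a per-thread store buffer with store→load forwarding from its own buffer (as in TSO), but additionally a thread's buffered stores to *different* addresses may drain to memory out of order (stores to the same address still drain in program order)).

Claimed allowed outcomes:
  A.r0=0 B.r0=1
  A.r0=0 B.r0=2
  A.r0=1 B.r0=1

outcome vector order: (A.r0,B.r0)
PSO (4): <0 1>, <0 2>, <1 1>, <1 2>
PSO∖claimed = {<1 2>}

missing: A.r0=1 B.r0=2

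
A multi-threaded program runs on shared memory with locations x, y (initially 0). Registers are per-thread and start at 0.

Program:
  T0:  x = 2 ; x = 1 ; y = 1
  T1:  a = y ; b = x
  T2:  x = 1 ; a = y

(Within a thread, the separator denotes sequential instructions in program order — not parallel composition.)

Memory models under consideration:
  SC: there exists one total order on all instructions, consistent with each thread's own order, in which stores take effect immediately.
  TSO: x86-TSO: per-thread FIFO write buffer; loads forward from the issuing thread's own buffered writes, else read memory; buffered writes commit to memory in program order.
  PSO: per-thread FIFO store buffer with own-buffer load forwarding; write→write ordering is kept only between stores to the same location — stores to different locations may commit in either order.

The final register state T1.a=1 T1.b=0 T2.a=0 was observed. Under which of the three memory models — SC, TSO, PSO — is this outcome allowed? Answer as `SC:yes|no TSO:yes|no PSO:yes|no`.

outcome vector order: (T1.a,T1.b,T2.a)
[SC] allowed = {000; 001; 010; 011; 020; 021; 110; 111}
[TSO] allowed = {000; 001; 010; 011; 020; 021; 110; 111}
[PSO] allowed = {000; 001; 010; 011; 020; 021; 100; 101; 110; 111; 120; 121}
target 100 ∈ {PSO}

SC:no TSO:no PSO:yes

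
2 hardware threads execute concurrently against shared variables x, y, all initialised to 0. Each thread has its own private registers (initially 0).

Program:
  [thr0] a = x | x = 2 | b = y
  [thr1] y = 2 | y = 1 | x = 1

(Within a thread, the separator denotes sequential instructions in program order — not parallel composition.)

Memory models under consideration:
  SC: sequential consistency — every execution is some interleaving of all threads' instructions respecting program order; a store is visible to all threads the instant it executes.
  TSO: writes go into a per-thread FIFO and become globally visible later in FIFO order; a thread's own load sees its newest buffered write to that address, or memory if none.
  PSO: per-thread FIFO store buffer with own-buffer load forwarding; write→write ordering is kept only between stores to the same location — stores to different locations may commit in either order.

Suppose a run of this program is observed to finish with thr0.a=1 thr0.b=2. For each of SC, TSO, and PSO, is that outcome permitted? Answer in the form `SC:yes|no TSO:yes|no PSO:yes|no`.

outcome vector order: (thr0.a,thr0.b)
SC (4): <0 0> <0 1> <0 2> <1 1>
TSO (4): <0 0> <0 1> <0 2> <1 1>
PSO (6): <0 0> <0 1> <0 2> <1 0> <1 1> <1 2>
target <1 2> ∈ {PSO}

SC:no TSO:no PSO:yes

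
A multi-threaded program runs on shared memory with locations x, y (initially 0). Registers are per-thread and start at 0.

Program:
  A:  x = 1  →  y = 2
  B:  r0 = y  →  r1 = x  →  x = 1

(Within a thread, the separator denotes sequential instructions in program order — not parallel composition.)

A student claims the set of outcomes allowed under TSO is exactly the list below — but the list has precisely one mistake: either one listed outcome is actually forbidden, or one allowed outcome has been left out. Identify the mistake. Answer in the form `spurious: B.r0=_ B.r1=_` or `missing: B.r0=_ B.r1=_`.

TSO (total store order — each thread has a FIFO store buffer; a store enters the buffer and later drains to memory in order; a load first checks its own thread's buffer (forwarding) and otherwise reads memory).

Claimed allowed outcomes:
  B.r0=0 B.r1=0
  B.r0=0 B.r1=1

missing: B.r0=2 B.r1=1

outcome vector order: (B.r0,B.r1)
TSO: 3 outcomes — {<0 0>, <0 1>, <2 1>}
TSO∖claimed = {<2 1>}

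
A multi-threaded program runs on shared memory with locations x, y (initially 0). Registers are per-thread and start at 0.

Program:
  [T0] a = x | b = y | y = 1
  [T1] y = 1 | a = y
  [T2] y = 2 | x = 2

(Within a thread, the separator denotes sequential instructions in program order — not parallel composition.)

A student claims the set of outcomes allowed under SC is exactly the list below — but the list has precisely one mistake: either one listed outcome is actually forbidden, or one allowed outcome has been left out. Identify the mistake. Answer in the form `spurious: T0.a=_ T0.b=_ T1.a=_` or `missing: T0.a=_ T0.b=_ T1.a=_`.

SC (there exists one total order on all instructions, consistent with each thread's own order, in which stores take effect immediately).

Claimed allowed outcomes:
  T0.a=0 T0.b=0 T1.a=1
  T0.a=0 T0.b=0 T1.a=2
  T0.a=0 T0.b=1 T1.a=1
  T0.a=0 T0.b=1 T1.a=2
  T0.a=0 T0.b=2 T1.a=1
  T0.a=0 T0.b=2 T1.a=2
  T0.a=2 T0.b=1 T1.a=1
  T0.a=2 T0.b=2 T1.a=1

missing: T0.a=2 T0.b=2 T1.a=2

outcome vector order: (T0.a,T0.b,T1.a)
SC: 9 outcomes — {<0 0 1>; <0 0 2>; <0 1 1>; <0 1 2>; <0 2 1>; <0 2 2>; <2 1 1>; <2 2 1>; <2 2 2>}
SC∖claimed = {<2 2 2>}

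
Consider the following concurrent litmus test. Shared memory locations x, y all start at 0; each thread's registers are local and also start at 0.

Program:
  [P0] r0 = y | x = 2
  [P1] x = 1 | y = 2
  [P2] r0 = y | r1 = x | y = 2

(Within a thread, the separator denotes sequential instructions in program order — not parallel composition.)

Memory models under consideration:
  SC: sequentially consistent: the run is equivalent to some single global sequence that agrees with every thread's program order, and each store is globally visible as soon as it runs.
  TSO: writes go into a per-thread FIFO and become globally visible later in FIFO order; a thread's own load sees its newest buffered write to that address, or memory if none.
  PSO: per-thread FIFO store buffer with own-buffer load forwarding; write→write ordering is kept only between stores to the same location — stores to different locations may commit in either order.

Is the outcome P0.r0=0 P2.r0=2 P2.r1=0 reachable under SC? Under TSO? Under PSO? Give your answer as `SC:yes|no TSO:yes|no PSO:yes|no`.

SC:no TSO:no PSO:yes

outcome vector order: (P0.r0,P2.r0,P2.r1)
SC (10): (0,0,0), (0,0,1), (0,0,2), (0,2,1), (0,2,2), (2,0,0), (2,0,1), (2,0,2), (2,2,1), (2,2,2)
TSO (10): (0,0,0), (0,0,1), (0,0,2), (0,2,1), (0,2,2), (2,0,0), (2,0,1), (2,0,2), (2,2,1), (2,2,2)
PSO (12): (0,0,0), (0,0,1), (0,0,2), (0,2,0), (0,2,1), (0,2,2), (2,0,0), (2,0,1), (2,0,2), (2,2,0), (2,2,1), (2,2,2)
target (0,2,0) ∈ {PSO}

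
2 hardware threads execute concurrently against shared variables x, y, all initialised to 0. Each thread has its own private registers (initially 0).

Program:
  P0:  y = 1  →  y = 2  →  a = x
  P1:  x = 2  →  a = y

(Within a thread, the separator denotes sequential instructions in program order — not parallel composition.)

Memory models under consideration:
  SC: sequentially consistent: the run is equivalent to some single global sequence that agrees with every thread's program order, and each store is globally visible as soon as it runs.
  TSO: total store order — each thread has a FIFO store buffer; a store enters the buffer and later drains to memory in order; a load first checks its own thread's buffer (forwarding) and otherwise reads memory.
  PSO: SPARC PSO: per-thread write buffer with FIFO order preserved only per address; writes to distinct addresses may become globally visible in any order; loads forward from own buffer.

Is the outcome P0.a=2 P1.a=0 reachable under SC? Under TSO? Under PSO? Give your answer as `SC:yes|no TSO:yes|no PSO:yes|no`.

outcome vector order: (P0.a,P1.a)
SC (4): 0/2; 2/0; 2/1; 2/2
TSO (6): 0/0; 0/1; 0/2; 2/0; 2/1; 2/2
PSO (6): 0/0; 0/1; 0/2; 2/0; 2/1; 2/2
target 2/0 ∈ {SC,TSO,PSO}

SC:yes TSO:yes PSO:yes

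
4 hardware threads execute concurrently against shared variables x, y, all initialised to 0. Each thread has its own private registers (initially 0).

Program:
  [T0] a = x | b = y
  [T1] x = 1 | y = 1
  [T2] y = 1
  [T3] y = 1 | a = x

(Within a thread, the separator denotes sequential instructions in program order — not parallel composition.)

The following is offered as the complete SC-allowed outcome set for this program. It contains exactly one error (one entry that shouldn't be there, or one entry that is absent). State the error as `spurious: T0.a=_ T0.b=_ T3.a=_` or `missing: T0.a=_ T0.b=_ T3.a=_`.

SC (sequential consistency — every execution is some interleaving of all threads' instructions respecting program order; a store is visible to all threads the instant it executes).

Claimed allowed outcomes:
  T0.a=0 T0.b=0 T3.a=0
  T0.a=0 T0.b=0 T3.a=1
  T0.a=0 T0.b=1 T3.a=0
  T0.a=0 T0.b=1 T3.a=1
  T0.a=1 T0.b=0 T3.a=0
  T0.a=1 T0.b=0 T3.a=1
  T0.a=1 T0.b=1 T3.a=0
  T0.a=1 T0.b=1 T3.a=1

spurious: T0.a=1 T0.b=0 T3.a=0

outcome vector order: (T0.a,T0.b,T3.a)
under SC → 0/0/0, 0/0/1, 0/1/0, 0/1/1, 1/0/1, 1/1/0, 1/1/1
claimed∖SC = {1/0/0}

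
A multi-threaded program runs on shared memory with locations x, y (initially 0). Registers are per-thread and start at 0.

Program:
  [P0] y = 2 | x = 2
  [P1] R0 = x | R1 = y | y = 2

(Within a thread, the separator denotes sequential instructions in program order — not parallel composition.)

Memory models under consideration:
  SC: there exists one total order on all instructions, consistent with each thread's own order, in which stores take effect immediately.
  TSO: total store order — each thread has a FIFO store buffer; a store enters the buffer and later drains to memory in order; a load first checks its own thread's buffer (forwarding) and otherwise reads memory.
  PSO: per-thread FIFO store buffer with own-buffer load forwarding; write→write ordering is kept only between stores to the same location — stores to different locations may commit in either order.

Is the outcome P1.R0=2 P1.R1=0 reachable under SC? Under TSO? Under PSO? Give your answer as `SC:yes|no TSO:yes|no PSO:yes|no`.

outcome vector order: (P1.R0,P1.R1)
under SC → (0,0); (0,2); (2,2)
under TSO → (0,0); (0,2); (2,2)
under PSO → (0,0); (0,2); (2,0); (2,2)
target (2,0) ∈ {PSO}

SC:no TSO:no PSO:yes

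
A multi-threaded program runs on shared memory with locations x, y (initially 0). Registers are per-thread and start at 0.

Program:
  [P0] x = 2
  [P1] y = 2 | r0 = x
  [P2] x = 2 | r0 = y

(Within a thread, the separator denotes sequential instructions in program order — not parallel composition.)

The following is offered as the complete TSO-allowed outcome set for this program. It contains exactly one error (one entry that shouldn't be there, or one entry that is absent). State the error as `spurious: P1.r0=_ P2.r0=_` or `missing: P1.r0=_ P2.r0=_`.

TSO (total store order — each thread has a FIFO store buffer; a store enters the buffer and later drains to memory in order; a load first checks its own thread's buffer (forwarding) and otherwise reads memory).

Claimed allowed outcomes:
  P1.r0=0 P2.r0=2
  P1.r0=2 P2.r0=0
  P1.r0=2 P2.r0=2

outcome vector order: (P1.r0,P2.r0)
under TSO → (0,0) (0,2) (2,0) (2,2)
TSO∖claimed = {(0,0)}

missing: P1.r0=0 P2.r0=0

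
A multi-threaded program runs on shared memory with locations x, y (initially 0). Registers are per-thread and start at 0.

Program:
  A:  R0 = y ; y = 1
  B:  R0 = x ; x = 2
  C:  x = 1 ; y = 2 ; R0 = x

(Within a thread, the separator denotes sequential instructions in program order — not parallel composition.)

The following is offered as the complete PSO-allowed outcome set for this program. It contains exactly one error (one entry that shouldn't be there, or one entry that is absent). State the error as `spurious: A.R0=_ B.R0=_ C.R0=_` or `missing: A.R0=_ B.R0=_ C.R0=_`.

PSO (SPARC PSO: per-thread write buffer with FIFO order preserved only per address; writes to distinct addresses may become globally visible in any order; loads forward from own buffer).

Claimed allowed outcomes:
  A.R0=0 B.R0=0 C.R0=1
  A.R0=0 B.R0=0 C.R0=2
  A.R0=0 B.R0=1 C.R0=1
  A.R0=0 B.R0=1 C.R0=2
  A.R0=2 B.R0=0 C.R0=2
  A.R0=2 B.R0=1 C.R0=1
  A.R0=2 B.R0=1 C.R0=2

outcome vector order: (A.R0,B.R0,C.R0)
PSO: 8 outcomes — {0/0/1 0/0/2 0/1/1 0/1/2 2/0/1 2/0/2 2/1/1 2/1/2}
PSO∖claimed = {2/0/1}

missing: A.R0=2 B.R0=0 C.R0=1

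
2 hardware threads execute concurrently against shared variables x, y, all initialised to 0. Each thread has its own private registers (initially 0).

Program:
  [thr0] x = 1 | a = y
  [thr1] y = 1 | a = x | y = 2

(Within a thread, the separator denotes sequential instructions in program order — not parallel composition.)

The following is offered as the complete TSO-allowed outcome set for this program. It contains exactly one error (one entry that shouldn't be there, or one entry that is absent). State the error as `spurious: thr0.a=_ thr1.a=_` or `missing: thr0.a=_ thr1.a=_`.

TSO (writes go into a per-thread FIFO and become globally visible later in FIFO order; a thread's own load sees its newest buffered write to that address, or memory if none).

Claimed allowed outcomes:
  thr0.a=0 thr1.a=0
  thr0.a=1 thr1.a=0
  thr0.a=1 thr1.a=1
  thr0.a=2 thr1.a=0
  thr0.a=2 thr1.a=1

missing: thr0.a=0 thr1.a=1

outcome vector order: (thr0.a,thr1.a)
[TSO] allowed = {<0 0>, <0 1>, <1 0>, <1 1>, <2 0>, <2 1>}
TSO∖claimed = {<0 1>}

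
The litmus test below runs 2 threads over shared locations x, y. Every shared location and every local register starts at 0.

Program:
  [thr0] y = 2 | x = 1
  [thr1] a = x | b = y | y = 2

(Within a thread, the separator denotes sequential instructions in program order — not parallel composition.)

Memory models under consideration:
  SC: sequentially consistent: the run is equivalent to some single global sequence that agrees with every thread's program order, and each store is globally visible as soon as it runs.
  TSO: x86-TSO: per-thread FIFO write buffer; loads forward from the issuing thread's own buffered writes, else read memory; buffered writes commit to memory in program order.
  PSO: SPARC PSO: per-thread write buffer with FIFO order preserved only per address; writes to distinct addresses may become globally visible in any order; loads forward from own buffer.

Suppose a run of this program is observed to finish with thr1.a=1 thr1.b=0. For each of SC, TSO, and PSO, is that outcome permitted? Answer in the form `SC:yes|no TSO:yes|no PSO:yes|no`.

outcome vector order: (thr1.a,thr1.b)
SC (3): 00, 02, 12
TSO (3): 00, 02, 12
PSO (4): 00, 02, 10, 12
target 10 ∈ {PSO}

SC:no TSO:no PSO:yes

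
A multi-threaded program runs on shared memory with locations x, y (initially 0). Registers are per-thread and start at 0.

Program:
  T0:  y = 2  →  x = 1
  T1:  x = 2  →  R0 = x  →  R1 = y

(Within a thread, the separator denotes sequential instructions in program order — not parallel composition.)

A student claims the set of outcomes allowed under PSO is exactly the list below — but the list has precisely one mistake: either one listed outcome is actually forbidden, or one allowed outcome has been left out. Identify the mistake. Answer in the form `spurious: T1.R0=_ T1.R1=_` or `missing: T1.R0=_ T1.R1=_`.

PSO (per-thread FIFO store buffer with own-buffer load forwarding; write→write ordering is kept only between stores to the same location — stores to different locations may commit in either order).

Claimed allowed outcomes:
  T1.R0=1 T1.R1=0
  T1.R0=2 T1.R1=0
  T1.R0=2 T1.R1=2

missing: T1.R0=1 T1.R1=2

outcome vector order: (T1.R0,T1.R1)
under PSO → <1 0> <1 2> <2 0> <2 2>
PSO∖claimed = {<1 2>}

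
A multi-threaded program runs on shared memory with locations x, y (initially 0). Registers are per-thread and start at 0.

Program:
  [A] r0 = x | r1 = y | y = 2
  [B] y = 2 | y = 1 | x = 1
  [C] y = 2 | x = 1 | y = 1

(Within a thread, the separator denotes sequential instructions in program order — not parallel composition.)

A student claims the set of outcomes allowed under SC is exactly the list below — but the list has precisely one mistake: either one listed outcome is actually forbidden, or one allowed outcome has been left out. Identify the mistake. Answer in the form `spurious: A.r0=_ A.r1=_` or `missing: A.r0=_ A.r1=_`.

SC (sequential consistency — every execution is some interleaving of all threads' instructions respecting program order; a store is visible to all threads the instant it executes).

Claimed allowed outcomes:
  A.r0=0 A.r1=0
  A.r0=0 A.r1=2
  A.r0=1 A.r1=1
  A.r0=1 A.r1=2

missing: A.r0=0 A.r1=1

outcome vector order: (A.r0,A.r1)
under SC → (0,0) (0,1) (0,2) (1,1) (1,2)
SC∖claimed = {(0,1)}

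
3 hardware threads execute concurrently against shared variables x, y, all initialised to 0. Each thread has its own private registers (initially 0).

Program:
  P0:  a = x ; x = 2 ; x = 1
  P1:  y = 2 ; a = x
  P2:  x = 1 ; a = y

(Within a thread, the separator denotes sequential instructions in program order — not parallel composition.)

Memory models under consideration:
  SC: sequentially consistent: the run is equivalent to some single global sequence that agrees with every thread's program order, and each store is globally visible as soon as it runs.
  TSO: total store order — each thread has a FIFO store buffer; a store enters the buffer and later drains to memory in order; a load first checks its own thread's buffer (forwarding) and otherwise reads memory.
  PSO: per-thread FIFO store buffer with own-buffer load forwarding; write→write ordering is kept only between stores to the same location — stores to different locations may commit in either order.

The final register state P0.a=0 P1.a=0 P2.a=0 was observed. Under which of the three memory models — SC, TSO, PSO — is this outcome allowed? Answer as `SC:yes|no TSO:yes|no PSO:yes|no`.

SC:no TSO:yes PSO:yes

outcome vector order: (P0.a,P1.a,P2.a)
under SC → <0 0 2>; <0 1 0>; <0 1 2>; <0 2 0>; <0 2 2>; <1 0 2>; <1 1 0>; <1 1 2>; <1 2 0>; <1 2 2>
under TSO → <0 0 0>; <0 0 2>; <0 1 0>; <0 1 2>; <0 2 0>; <0 2 2>; <1 0 0>; <1 0 2>; <1 1 0>; <1 1 2>; <1 2 0>; <1 2 2>
under PSO → <0 0 0>; <0 0 2>; <0 1 0>; <0 1 2>; <0 2 0>; <0 2 2>; <1 0 0>; <1 0 2>; <1 1 0>; <1 1 2>; <1 2 0>; <1 2 2>
target <0 0 0> ∈ {TSO,PSO}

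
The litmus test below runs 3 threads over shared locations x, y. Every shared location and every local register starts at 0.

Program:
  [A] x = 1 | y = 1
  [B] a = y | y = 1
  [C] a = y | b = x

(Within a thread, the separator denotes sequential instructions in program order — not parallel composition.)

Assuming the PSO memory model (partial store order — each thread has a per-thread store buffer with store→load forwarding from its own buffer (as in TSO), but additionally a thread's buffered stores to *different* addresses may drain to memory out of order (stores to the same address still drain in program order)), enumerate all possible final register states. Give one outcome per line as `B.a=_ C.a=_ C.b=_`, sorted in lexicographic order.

outcome vector order: (B.a,C.a,C.b)
|PSO outcomes| = 8

B.a=0 C.a=0 C.b=0
B.a=0 C.a=0 C.b=1
B.a=0 C.a=1 C.b=0
B.a=0 C.a=1 C.b=1
B.a=1 C.a=0 C.b=0
B.a=1 C.a=0 C.b=1
B.a=1 C.a=1 C.b=0
B.a=1 C.a=1 C.b=1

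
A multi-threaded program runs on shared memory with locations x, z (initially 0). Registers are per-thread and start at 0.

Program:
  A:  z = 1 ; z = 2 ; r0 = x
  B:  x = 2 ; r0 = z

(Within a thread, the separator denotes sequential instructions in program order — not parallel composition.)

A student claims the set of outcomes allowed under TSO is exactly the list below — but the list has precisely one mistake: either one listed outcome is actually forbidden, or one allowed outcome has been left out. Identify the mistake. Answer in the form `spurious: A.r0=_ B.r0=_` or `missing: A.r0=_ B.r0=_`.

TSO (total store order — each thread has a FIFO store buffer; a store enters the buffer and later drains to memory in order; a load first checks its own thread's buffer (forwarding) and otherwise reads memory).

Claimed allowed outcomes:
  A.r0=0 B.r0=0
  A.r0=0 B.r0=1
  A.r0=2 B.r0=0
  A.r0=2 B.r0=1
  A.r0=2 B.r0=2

missing: A.r0=0 B.r0=2

outcome vector order: (A.r0,B.r0)
TSO: 6 outcomes — {<0 0>; <0 1>; <0 2>; <2 0>; <2 1>; <2 2>}
TSO∖claimed = {<0 2>}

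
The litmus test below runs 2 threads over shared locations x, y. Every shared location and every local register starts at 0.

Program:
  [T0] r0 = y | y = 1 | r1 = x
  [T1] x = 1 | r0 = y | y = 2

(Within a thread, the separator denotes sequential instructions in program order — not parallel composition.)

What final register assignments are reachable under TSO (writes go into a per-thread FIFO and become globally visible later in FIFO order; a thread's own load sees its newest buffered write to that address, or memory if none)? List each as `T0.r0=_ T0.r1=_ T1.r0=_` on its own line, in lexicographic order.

outcome vector order: (T0.r0,T0.r1,T1.r0)
|TSO outcomes| = 5

T0.r0=0 T0.r1=0 T1.r0=0
T0.r0=0 T0.r1=0 T1.r0=1
T0.r0=0 T0.r1=1 T1.r0=0
T0.r0=0 T0.r1=1 T1.r0=1
T0.r0=2 T0.r1=1 T1.r0=0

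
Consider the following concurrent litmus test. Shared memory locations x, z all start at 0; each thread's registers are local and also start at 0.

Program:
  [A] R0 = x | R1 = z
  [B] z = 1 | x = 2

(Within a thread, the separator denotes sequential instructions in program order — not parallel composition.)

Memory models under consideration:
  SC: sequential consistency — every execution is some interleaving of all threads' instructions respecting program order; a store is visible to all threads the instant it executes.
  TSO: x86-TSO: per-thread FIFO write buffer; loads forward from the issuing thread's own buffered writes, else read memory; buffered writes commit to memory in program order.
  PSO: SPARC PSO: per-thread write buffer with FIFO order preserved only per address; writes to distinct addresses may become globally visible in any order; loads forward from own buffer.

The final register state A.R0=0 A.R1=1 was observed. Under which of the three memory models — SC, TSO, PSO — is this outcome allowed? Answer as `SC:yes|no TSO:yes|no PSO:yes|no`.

SC:yes TSO:yes PSO:yes

outcome vector order: (A.R0,A.R1)
[SC] allowed = {00, 01, 21}
[TSO] allowed = {00, 01, 21}
[PSO] allowed = {00, 01, 20, 21}
target 01 ∈ {SC,TSO,PSO}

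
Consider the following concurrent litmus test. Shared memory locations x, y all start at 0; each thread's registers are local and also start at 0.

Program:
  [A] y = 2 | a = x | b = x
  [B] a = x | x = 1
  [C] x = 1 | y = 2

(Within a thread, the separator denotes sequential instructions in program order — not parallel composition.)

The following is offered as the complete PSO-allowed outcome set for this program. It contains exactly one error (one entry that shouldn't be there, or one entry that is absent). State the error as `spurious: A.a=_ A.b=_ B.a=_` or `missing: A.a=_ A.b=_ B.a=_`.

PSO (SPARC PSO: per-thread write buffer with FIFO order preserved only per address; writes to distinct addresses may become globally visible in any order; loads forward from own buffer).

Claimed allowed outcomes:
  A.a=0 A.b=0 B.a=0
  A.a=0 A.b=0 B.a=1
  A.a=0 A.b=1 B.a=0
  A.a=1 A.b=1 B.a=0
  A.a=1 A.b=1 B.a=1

missing: A.a=0 A.b=1 B.a=1

outcome vector order: (A.a,A.b,B.a)
[PSO] allowed = {0/0/0; 0/0/1; 0/1/0; 0/1/1; 1/1/0; 1/1/1}
PSO∖claimed = {0/1/1}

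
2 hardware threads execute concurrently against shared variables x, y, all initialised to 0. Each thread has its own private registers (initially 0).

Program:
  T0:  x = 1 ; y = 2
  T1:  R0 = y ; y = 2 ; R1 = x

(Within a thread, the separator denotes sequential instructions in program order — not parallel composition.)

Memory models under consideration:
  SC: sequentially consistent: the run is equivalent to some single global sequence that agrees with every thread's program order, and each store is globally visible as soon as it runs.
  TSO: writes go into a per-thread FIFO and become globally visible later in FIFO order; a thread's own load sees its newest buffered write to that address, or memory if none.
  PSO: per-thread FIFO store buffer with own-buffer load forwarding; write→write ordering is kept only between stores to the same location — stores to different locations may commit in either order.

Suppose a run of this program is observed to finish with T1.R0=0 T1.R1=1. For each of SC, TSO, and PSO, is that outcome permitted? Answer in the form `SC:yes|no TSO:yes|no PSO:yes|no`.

outcome vector order: (T1.R0,T1.R1)
SC (3): (0,0) (0,1) (2,1)
TSO (3): (0,0) (0,1) (2,1)
PSO (4): (0,0) (0,1) (2,0) (2,1)
target (0,1) ∈ {SC,TSO,PSO}

SC:yes TSO:yes PSO:yes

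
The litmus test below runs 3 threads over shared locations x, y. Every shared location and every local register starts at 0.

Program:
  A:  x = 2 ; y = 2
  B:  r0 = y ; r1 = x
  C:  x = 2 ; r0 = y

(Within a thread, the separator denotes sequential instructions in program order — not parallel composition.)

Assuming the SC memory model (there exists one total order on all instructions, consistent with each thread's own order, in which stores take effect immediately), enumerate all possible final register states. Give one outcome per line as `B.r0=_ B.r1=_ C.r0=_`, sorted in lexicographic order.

B.r0=0 B.r1=0 C.r0=0
B.r0=0 B.r1=0 C.r0=2
B.r0=0 B.r1=2 C.r0=0
B.r0=0 B.r1=2 C.r0=2
B.r0=2 B.r1=2 C.r0=0
B.r0=2 B.r1=2 C.r0=2

outcome vector order: (B.r0,B.r1,C.r0)
|SC outcomes| = 6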